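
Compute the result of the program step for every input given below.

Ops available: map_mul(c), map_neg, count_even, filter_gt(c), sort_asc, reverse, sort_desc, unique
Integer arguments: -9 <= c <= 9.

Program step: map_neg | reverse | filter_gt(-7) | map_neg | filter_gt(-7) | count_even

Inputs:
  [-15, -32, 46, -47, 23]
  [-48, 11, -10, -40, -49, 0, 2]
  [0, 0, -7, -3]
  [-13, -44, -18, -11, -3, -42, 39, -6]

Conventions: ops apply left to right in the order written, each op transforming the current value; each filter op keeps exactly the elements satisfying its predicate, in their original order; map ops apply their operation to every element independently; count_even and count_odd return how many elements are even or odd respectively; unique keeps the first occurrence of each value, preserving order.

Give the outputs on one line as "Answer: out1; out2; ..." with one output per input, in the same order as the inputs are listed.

0; 2; 2; 1

Execution, op by op:
  [-15, -32, 46, -47, 23] -> [15, 32, -46, 47, -23] -> [-23, 47, -46, 32, 15] -> [47, 32, 15] -> [-47, -32, -15] -> [] -> 0
  [-48, 11, -10, -40, -49, 0, 2] -> [48, -11, 10, 40, 49, 0, -2] -> [-2, 0, 49, 40, 10, -11, 48] -> [-2, 0, 49, 40, 10, 48] -> [2, 0, -49, -40, -10, -48] -> [2, 0] -> 2
  [0, 0, -7, -3] -> [0, 0, 7, 3] -> [3, 7, 0, 0] -> [3, 7, 0, 0] -> [-3, -7, 0, 0] -> [-3, 0, 0] -> 2
  [-13, -44, -18, -11, -3, -42, 39, -6] -> [13, 44, 18, 11, 3, 42, -39, 6] -> [6, -39, 42, 3, 11, 18, 44, 13] -> [6, 42, 3, 11, 18, 44, 13] -> [-6, -42, -3, -11, -18, -44, -13] -> [-6, -3] -> 1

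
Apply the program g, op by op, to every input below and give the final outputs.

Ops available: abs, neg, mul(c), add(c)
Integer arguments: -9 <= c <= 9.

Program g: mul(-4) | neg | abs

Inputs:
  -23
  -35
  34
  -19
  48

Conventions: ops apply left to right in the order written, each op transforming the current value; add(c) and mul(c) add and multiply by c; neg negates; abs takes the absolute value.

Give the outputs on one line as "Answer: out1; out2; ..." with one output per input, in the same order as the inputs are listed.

Execution, op by op:
  -23 -> 92 -> -92 -> 92
  -35 -> 140 -> -140 -> 140
  34 -> -136 -> 136 -> 136
  -19 -> 76 -> -76 -> 76
  48 -> -192 -> 192 -> 192

92; 140; 136; 76; 192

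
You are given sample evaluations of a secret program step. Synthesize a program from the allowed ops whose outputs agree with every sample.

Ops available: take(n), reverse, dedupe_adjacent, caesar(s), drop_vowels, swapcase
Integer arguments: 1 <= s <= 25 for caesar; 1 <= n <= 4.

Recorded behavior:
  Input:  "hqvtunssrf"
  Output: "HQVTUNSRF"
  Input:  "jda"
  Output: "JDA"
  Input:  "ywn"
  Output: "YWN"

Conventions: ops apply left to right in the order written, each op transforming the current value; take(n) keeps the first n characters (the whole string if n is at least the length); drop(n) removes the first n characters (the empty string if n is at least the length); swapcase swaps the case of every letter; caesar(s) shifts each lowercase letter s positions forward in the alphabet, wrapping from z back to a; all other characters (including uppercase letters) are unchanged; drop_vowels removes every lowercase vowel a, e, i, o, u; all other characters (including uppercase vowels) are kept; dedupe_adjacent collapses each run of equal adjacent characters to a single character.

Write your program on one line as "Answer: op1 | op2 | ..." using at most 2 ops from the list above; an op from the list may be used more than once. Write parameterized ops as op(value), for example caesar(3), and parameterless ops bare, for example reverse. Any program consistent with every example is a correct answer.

swapcase | dedupe_adjacent

Check, running the answer program on each example:
  "hqvtunssrf" -> "HQVTUNSSRF" -> "HQVTUNSRF"
  "jda" -> "JDA" -> "JDA"
  "ywn" -> "YWN" -> "YWN"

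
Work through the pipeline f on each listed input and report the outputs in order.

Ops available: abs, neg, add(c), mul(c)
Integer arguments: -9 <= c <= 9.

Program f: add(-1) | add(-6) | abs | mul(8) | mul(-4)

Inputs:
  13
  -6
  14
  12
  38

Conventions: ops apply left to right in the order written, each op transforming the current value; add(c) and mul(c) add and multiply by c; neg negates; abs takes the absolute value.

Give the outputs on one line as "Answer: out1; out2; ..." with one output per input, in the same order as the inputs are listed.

Execution, op by op:
  13 -> 12 -> 6 -> 6 -> 48 -> -192
  -6 -> -7 -> -13 -> 13 -> 104 -> -416
  14 -> 13 -> 7 -> 7 -> 56 -> -224
  12 -> 11 -> 5 -> 5 -> 40 -> -160
  38 -> 37 -> 31 -> 31 -> 248 -> -992

-192; -416; -224; -160; -992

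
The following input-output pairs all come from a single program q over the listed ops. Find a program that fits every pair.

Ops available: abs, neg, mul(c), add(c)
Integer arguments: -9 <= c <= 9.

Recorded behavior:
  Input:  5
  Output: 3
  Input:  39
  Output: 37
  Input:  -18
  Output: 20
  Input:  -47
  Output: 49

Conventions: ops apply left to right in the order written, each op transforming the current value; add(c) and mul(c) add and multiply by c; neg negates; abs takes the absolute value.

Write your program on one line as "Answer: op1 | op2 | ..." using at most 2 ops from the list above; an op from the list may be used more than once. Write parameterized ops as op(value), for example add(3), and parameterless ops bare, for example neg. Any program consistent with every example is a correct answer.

add(-2) | abs

Check, running the answer program on each example:
  5 -> 3 -> 3
  39 -> 37 -> 37
  -18 -> -20 -> 20
  -47 -> -49 -> 49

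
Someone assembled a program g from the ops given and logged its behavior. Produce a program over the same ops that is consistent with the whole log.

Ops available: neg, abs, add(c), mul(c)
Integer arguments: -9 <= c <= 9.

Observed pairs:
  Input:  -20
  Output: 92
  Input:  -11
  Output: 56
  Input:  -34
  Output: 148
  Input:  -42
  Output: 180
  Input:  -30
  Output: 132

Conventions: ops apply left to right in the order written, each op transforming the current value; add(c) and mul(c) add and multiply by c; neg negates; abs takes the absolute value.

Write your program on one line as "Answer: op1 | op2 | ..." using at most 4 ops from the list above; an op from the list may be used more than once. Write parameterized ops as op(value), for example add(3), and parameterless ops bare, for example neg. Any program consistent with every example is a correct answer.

add(-3) | neg | mul(4)

Check, running the answer program on each example:
  -20 -> -23 -> 23 -> 92
  -11 -> -14 -> 14 -> 56
  -34 -> -37 -> 37 -> 148
  -42 -> -45 -> 45 -> 180
  -30 -> -33 -> 33 -> 132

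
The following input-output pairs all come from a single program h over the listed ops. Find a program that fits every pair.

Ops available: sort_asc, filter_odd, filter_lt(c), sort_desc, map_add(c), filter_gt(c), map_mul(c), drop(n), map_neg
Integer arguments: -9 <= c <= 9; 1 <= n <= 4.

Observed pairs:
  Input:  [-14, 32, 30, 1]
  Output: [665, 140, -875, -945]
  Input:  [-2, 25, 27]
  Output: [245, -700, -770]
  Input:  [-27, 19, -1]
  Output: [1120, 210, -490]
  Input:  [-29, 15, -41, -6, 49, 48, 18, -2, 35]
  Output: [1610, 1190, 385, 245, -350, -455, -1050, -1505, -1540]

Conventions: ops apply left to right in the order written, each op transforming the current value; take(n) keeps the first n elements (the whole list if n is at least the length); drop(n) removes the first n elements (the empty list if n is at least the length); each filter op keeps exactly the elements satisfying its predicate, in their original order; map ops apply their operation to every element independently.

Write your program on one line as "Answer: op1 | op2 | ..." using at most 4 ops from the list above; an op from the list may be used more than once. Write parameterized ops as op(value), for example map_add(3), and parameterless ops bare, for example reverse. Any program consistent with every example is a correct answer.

map_add(-5) | map_mul(7) | sort_asc | map_mul(-5)

Check, running the answer program on each example:
  [-14, 32, 30, 1] -> [-19, 27, 25, -4] -> [-133, 189, 175, -28] -> [-133, -28, 175, 189] -> [665, 140, -875, -945]
  [-2, 25, 27] -> [-7, 20, 22] -> [-49, 140, 154] -> [-49, 140, 154] -> [245, -700, -770]
  [-27, 19, -1] -> [-32, 14, -6] -> [-224, 98, -42] -> [-224, -42, 98] -> [1120, 210, -490]
  [-29, 15, -41, -6, 49, 48, 18, -2, 35] -> [-34, 10, -46, -11, 44, 43, 13, -7, 30] -> [-238, 70, -322, -77, 308, 301, 91, -49, 210] -> [-322, -238, -77, -49, 70, 91, 210, 301, 308] -> [1610, 1190, 385, 245, -350, -455, -1050, -1505, -1540]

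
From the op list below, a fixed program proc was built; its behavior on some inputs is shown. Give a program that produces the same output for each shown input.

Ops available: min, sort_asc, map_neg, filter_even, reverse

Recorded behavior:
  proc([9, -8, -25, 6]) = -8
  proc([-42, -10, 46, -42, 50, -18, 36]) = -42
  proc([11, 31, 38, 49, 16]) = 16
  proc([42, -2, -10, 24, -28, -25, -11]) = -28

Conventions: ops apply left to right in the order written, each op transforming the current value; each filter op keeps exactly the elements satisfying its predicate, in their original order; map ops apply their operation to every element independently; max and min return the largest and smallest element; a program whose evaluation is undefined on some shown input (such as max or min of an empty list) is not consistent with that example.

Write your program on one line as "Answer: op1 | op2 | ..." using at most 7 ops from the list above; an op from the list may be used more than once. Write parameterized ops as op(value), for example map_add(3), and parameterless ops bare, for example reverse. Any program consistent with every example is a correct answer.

filter_even | map_neg | reverse | map_neg | sort_asc | min

Check, running the answer program on each example:
  [9, -8, -25, 6] -> [-8, 6] -> [8, -6] -> [-6, 8] -> [6, -8] -> [-8, 6] -> -8
  [-42, -10, 46, -42, 50, -18, 36] -> [-42, -10, 46, -42, 50, -18, 36] -> [42, 10, -46, 42, -50, 18, -36] -> [-36, 18, -50, 42, -46, 10, 42] -> [36, -18, 50, -42, 46, -10, -42] -> [-42, -42, -18, -10, 36, 46, 50] -> -42
  [11, 31, 38, 49, 16] -> [38, 16] -> [-38, -16] -> [-16, -38] -> [16, 38] -> [16, 38] -> 16
  [42, -2, -10, 24, -28, -25, -11] -> [42, -2, -10, 24, -28] -> [-42, 2, 10, -24, 28] -> [28, -24, 10, 2, -42] -> [-28, 24, -10, -2, 42] -> [-28, -10, -2, 24, 42] -> -28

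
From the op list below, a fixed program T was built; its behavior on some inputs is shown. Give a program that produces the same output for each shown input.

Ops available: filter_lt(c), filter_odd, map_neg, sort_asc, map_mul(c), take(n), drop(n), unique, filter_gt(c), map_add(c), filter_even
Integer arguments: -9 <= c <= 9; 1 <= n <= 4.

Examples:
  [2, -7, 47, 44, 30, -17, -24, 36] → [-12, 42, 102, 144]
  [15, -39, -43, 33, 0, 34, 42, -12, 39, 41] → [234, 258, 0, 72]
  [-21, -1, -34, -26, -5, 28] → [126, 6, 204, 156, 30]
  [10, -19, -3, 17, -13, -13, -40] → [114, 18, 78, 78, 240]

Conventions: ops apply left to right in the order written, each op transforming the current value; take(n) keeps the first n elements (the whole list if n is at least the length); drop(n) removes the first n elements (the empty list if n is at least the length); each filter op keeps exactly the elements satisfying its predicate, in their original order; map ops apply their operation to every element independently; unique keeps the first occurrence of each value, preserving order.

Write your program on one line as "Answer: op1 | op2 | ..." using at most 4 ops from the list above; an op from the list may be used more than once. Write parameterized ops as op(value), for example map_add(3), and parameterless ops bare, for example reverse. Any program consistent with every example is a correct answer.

filter_lt(8) | map_mul(6) | map_neg

Check, running the answer program on each example:
  [2, -7, 47, 44, 30, -17, -24, 36] -> [2, -7, -17, -24] -> [12, -42, -102, -144] -> [-12, 42, 102, 144]
  [15, -39, -43, 33, 0, 34, 42, -12, 39, 41] -> [-39, -43, 0, -12] -> [-234, -258, 0, -72] -> [234, 258, 0, 72]
  [-21, -1, -34, -26, -5, 28] -> [-21, -1, -34, -26, -5] -> [-126, -6, -204, -156, -30] -> [126, 6, 204, 156, 30]
  [10, -19, -3, 17, -13, -13, -40] -> [-19, -3, -13, -13, -40] -> [-114, -18, -78, -78, -240] -> [114, 18, 78, 78, 240]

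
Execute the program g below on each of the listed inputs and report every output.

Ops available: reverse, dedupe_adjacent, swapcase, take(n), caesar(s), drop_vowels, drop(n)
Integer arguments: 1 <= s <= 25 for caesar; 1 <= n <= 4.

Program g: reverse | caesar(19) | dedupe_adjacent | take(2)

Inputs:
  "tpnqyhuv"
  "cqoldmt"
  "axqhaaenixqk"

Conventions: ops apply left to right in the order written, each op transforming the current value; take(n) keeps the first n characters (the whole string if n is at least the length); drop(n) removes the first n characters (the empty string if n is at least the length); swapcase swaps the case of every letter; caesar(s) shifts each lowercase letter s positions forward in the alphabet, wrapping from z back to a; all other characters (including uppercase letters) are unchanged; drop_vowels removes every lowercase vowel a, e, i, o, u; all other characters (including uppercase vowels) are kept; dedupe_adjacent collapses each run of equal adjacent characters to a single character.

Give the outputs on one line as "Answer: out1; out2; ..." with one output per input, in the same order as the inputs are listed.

"on"; "mf"; "dj"

Execution, op by op:
  "tpnqyhuv" -> "vuhyqnpt" -> "onarjgim" -> "onarjgim" -> "on"
  "cqoldmt" -> "tmdloqc" -> "mfwehjv" -> "mfwehjv" -> "mf"
  "axqhaaenixqk" -> "kqxineaahqxa" -> "djqbgxttajqt" -> "djqbgxtajqt" -> "dj"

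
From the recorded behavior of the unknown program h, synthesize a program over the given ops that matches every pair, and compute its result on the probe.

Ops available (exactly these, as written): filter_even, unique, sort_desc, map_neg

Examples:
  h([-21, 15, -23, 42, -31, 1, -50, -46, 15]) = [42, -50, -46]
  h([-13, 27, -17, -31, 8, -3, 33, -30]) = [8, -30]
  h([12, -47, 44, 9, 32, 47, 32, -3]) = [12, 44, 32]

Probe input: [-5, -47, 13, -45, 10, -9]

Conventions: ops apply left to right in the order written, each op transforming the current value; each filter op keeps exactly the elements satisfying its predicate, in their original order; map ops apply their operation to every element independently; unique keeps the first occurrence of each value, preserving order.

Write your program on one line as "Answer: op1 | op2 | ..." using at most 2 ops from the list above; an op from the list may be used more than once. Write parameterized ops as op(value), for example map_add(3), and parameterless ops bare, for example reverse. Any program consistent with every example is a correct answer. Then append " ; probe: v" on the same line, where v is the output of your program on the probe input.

unique | filter_even ; probe: [10]

Check, running the answer program on each example:
  [-21, 15, -23, 42, -31, 1, -50, -46, 15] -> [-21, 15, -23, 42, -31, 1, -50, -46] -> [42, -50, -46]
  [-13, 27, -17, -31, 8, -3, 33, -30] -> [-13, 27, -17, -31, 8, -3, 33, -30] -> [8, -30]
  [12, -47, 44, 9, 32, 47, 32, -3] -> [12, -47, 44, 9, 32, 47, -3] -> [12, 44, 32]
  probe: [-5, -47, 13, -45, 10, -9] -> [-5, -47, 13, -45, 10, -9] -> [10]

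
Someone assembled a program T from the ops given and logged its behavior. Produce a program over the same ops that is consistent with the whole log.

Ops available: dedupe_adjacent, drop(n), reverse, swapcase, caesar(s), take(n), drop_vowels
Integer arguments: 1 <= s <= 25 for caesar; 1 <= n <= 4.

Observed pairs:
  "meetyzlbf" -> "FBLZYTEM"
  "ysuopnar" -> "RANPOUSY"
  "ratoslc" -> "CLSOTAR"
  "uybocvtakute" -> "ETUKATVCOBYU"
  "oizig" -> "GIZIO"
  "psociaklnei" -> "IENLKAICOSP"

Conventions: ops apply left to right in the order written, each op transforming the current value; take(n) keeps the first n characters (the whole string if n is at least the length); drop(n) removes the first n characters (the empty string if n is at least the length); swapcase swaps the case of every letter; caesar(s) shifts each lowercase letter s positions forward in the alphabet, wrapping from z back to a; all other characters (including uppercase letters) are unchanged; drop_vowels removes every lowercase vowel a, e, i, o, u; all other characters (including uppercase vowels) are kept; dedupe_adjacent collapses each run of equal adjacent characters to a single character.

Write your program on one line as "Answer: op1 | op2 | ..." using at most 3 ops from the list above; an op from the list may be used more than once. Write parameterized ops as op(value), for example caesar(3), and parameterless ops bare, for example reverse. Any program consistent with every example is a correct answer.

swapcase | reverse | dedupe_adjacent

Check, running the answer program on each example:
  "meetyzlbf" -> "MEETYZLBF" -> "FBLZYTEEM" -> "FBLZYTEM"
  "ysuopnar" -> "YSUOPNAR" -> "RANPOUSY" -> "RANPOUSY"
  "ratoslc" -> "RATOSLC" -> "CLSOTAR" -> "CLSOTAR"
  "uybocvtakute" -> "UYBOCVTAKUTE" -> "ETUKATVCOBYU" -> "ETUKATVCOBYU"
  "oizig" -> "OIZIG" -> "GIZIO" -> "GIZIO"
  "psociaklnei" -> "PSOCIAKLNEI" -> "IENLKAICOSP" -> "IENLKAICOSP"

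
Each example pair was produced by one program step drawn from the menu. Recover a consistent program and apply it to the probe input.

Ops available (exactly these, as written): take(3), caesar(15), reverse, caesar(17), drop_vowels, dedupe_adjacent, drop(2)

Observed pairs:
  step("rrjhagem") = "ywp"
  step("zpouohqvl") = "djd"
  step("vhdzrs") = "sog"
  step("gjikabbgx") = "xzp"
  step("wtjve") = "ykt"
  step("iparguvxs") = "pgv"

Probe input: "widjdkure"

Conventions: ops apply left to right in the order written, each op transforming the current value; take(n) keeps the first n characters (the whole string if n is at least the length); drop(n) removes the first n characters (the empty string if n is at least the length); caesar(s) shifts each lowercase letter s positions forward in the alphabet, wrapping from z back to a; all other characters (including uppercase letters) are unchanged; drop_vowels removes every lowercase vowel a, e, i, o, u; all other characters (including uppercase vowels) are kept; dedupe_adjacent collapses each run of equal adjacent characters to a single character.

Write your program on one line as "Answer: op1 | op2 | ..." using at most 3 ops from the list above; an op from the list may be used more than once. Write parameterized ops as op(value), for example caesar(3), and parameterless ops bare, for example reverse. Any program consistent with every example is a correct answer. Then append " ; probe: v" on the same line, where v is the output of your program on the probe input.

drop(2) | take(3) | caesar(15) ; probe: "sys"

Check, running the answer program on each example:
  "rrjhagem" -> "jhagem" -> "jha" -> "ywp"
  "zpouohqvl" -> "ouohqvl" -> "ouo" -> "djd"
  "vhdzrs" -> "dzrs" -> "dzr" -> "sog"
  "gjikabbgx" -> "ikabbgx" -> "ika" -> "xzp"
  "wtjve" -> "jve" -> "jve" -> "ykt"
  "iparguvxs" -> "arguvxs" -> "arg" -> "pgv"
  probe: "widjdkure" -> "djdkure" -> "djd" -> "sys"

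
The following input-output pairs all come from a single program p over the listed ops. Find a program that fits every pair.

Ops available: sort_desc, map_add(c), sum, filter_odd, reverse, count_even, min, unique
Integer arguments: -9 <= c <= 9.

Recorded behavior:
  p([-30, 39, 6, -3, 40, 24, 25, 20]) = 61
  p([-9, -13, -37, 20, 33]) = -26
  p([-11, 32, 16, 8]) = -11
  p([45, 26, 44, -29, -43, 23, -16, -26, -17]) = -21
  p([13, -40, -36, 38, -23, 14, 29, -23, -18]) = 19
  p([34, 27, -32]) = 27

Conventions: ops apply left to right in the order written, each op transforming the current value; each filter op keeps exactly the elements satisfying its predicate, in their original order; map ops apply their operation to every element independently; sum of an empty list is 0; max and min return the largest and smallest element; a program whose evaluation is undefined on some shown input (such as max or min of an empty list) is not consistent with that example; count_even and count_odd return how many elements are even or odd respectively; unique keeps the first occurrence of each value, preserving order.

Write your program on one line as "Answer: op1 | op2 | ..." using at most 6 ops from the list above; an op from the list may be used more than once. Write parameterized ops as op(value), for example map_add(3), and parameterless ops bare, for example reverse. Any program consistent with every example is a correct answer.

sort_desc | filter_odd | unique | reverse | sum

Check, running the answer program on each example:
  [-30, 39, 6, -3, 40, 24, 25, 20] -> [40, 39, 25, 24, 20, 6, -3, -30] -> [39, 25, -3] -> [39, 25, -3] -> [-3, 25, 39] -> 61
  [-9, -13, -37, 20, 33] -> [33, 20, -9, -13, -37] -> [33, -9, -13, -37] -> [33, -9, -13, -37] -> [-37, -13, -9, 33] -> -26
  [-11, 32, 16, 8] -> [32, 16, 8, -11] -> [-11] -> [-11] -> [-11] -> -11
  [45, 26, 44, -29, -43, 23, -16, -26, -17] -> [45, 44, 26, 23, -16, -17, -26, -29, -43] -> [45, 23, -17, -29, -43] -> [45, 23, -17, -29, -43] -> [-43, -29, -17, 23, 45] -> -21
  [13, -40, -36, 38, -23, 14, 29, -23, -18] -> [38, 29, 14, 13, -18, -23, -23, -36, -40] -> [29, 13, -23, -23] -> [29, 13, -23] -> [-23, 13, 29] -> 19
  [34, 27, -32] -> [34, 27, -32] -> [27] -> [27] -> [27] -> 27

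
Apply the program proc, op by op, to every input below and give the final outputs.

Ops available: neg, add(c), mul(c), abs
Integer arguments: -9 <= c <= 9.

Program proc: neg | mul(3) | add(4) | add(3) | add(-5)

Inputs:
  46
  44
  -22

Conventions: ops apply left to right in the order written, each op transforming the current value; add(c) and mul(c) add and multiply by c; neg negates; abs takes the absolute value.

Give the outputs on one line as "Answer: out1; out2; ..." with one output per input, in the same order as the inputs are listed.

-136; -130; 68

Execution, op by op:
  46 -> -46 -> -138 -> -134 -> -131 -> -136
  44 -> -44 -> -132 -> -128 -> -125 -> -130
  -22 -> 22 -> 66 -> 70 -> 73 -> 68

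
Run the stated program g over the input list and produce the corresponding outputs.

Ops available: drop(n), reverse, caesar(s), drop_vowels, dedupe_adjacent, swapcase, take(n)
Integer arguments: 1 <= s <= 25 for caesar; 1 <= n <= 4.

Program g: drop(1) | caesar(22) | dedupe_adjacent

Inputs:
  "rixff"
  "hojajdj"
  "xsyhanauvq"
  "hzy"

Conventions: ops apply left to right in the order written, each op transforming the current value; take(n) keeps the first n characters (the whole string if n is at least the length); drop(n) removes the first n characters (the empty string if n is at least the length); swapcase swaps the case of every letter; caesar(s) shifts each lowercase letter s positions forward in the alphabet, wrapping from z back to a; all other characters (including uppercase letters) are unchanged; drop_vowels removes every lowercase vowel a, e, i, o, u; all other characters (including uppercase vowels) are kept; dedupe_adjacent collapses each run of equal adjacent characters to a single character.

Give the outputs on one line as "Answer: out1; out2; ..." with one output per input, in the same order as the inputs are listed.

Execution, op by op:
  "rixff" -> "ixff" -> "etbb" -> "etb"
  "hojajdj" -> "ojajdj" -> "kfwfzf" -> "kfwfzf"
  "xsyhanauvq" -> "syhanauvq" -> "oudwjwqrm" -> "oudwjwqrm"
  "hzy" -> "zy" -> "vu" -> "vu"

"etb"; "kfwfzf"; "oudwjwqrm"; "vu"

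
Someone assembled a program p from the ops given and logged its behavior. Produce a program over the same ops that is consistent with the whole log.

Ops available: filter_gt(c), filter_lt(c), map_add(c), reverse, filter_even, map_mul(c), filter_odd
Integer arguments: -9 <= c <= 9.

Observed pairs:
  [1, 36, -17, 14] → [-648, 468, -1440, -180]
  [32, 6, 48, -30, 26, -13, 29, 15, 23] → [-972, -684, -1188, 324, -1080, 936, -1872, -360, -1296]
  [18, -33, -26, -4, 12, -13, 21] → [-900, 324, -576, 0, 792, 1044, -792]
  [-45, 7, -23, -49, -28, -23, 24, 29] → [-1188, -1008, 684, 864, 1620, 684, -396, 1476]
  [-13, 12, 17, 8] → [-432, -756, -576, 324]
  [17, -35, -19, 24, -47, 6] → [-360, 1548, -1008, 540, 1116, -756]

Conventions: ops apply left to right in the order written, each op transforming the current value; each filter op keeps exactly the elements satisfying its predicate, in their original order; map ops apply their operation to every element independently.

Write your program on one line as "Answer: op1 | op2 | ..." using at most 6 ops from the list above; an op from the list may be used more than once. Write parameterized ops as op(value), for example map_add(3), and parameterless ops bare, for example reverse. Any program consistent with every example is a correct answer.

reverse | map_add(4) | map_mul(-9) | reverse | map_mul(4) | reverse

Check, running the answer program on each example:
  [1, 36, -17, 14] -> [14, -17, 36, 1] -> [18, -13, 40, 5] -> [-162, 117, -360, -45] -> [-45, -360, 117, -162] -> [-180, -1440, 468, -648] -> [-648, 468, -1440, -180]
  [32, 6, 48, -30, 26, -13, 29, 15, 23] -> [23, 15, 29, -13, 26, -30, 48, 6, 32] -> [27, 19, 33, -9, 30, -26, 52, 10, 36] -> [-243, -171, -297, 81, -270, 234, -468, -90, -324] -> [-324, -90, -468, 234, -270, 81, -297, -171, -243] -> [-1296, -360, -1872, 936, -1080, 324, -1188, -684, -972] -> [-972, -684, -1188, 324, -1080, 936, -1872, -360, -1296]
  [18, -33, -26, -4, 12, -13, 21] -> [21, -13, 12, -4, -26, -33, 18] -> [25, -9, 16, 0, -22, -29, 22] -> [-225, 81, -144, 0, 198, 261, -198] -> [-198, 261, 198, 0, -144, 81, -225] -> [-792, 1044, 792, 0, -576, 324, -900] -> [-900, 324, -576, 0, 792, 1044, -792]
  [-45, 7, -23, -49, -28, -23, 24, 29] -> [29, 24, -23, -28, -49, -23, 7, -45] -> [33, 28, -19, -24, -45, -19, 11, -41] -> [-297, -252, 171, 216, 405, 171, -99, 369] -> [369, -99, 171, 405, 216, 171, -252, -297] -> [1476, -396, 684, 1620, 864, 684, -1008, -1188] -> [-1188, -1008, 684, 864, 1620, 684, -396, 1476]
  [-13, 12, 17, 8] -> [8, 17, 12, -13] -> [12, 21, 16, -9] -> [-108, -189, -144, 81] -> [81, -144, -189, -108] -> [324, -576, -756, -432] -> [-432, -756, -576, 324]
  [17, -35, -19, 24, -47, 6] -> [6, -47, 24, -19, -35, 17] -> [10, -43, 28, -15, -31, 21] -> [-90, 387, -252, 135, 279, -189] -> [-189, 279, 135, -252, 387, -90] -> [-756, 1116, 540, -1008, 1548, -360] -> [-360, 1548, -1008, 540, 1116, -756]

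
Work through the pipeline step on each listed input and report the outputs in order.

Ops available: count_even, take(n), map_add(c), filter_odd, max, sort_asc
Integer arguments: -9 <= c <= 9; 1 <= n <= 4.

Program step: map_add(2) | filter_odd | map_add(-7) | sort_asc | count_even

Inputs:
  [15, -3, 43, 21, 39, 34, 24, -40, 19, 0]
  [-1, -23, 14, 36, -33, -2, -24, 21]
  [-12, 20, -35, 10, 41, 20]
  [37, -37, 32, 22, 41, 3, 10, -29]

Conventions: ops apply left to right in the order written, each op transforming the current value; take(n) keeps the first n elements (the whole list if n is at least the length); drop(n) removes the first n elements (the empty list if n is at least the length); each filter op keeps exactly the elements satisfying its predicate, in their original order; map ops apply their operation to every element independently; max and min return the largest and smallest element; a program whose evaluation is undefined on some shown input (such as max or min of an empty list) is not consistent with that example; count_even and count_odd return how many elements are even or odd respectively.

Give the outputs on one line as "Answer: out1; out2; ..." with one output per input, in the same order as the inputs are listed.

6; 4; 2; 5

Execution, op by op:
  [15, -3, 43, 21, 39, 34, 24, -40, 19, 0] -> [17, -1, 45, 23, 41, 36, 26, -38, 21, 2] -> [17, -1, 45, 23, 41, 21] -> [10, -8, 38, 16, 34, 14] -> [-8, 10, 14, 16, 34, 38] -> 6
  [-1, -23, 14, 36, -33, -2, -24, 21] -> [1, -21, 16, 38, -31, 0, -22, 23] -> [1, -21, -31, 23] -> [-6, -28, -38, 16] -> [-38, -28, -6, 16] -> 4
  [-12, 20, -35, 10, 41, 20] -> [-10, 22, -33, 12, 43, 22] -> [-33, 43] -> [-40, 36] -> [-40, 36] -> 2
  [37, -37, 32, 22, 41, 3, 10, -29] -> [39, -35, 34, 24, 43, 5, 12, -27] -> [39, -35, 43, 5, -27] -> [32, -42, 36, -2, -34] -> [-42, -34, -2, 32, 36] -> 5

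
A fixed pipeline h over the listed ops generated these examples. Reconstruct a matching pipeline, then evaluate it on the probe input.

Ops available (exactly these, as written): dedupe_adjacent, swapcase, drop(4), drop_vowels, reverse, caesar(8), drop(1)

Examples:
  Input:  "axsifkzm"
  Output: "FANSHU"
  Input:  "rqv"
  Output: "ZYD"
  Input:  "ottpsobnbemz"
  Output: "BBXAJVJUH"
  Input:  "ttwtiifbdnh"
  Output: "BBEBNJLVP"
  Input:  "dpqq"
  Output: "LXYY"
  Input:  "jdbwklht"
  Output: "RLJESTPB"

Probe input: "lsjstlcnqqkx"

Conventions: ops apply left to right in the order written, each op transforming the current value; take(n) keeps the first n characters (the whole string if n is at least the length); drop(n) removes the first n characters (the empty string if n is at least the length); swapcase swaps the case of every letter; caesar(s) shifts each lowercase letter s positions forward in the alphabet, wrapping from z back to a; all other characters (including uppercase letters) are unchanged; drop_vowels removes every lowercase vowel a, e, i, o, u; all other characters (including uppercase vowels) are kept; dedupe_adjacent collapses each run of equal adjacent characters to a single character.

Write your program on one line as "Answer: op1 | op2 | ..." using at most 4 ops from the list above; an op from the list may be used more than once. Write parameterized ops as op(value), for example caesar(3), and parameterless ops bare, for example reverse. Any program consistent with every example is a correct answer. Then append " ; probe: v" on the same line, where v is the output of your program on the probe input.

drop_vowels | caesar(8) | swapcase ; probe: "TARABTKVYYSF"

Check, running the answer program on each example:
  "axsifkzm" -> "xsfkzm" -> "fanshu" -> "FANSHU"
  "rqv" -> "rqv" -> "zyd" -> "ZYD"
  "ottpsobnbemz" -> "ttpsbnbmz" -> "bbxajvjuh" -> "BBXAJVJUH"
  "ttwtiifbdnh" -> "ttwtfbdnh" -> "bbebnjlvp" -> "BBEBNJLVP"
  "dpqq" -> "dpqq" -> "lxyy" -> "LXYY"
  "jdbwklht" -> "jdbwklht" -> "rljestpb" -> "RLJESTPB"
  probe: "lsjstlcnqqkx" -> "lsjstlcnqqkx" -> "tarabtkvyysf" -> "TARABTKVYYSF"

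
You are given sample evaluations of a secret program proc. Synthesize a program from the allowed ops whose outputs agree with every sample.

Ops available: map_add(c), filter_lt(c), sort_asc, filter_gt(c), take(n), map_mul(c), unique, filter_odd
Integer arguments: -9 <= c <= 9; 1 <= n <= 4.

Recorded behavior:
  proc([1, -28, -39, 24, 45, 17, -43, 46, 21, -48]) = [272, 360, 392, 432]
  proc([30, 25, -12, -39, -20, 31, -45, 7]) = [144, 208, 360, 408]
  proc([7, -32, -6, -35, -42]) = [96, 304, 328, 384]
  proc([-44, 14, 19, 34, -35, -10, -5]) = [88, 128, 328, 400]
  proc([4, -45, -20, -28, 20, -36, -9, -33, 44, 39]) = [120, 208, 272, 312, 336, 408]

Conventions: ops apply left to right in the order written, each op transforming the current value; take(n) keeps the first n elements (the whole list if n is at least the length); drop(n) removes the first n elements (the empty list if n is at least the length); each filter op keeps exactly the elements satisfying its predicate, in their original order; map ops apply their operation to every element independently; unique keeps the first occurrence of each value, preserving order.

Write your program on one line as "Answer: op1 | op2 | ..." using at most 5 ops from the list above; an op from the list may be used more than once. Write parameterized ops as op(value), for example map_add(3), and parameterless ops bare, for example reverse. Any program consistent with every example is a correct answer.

filter_lt(-2) | sort_asc | map_add(-6) | map_mul(-8) | sort_asc

Check, running the answer program on each example:
  [1, -28, -39, 24, 45, 17, -43, 46, 21, -48] -> [-28, -39, -43, -48] -> [-48, -43, -39, -28] -> [-54, -49, -45, -34] -> [432, 392, 360, 272] -> [272, 360, 392, 432]
  [30, 25, -12, -39, -20, 31, -45, 7] -> [-12, -39, -20, -45] -> [-45, -39, -20, -12] -> [-51, -45, -26, -18] -> [408, 360, 208, 144] -> [144, 208, 360, 408]
  [7, -32, -6, -35, -42] -> [-32, -6, -35, -42] -> [-42, -35, -32, -6] -> [-48, -41, -38, -12] -> [384, 328, 304, 96] -> [96, 304, 328, 384]
  [-44, 14, 19, 34, -35, -10, -5] -> [-44, -35, -10, -5] -> [-44, -35, -10, -5] -> [-50, -41, -16, -11] -> [400, 328, 128, 88] -> [88, 128, 328, 400]
  [4, -45, -20, -28, 20, -36, -9, -33, 44, 39] -> [-45, -20, -28, -36, -9, -33] -> [-45, -36, -33, -28, -20, -9] -> [-51, -42, -39, -34, -26, -15] -> [408, 336, 312, 272, 208, 120] -> [120, 208, 272, 312, 336, 408]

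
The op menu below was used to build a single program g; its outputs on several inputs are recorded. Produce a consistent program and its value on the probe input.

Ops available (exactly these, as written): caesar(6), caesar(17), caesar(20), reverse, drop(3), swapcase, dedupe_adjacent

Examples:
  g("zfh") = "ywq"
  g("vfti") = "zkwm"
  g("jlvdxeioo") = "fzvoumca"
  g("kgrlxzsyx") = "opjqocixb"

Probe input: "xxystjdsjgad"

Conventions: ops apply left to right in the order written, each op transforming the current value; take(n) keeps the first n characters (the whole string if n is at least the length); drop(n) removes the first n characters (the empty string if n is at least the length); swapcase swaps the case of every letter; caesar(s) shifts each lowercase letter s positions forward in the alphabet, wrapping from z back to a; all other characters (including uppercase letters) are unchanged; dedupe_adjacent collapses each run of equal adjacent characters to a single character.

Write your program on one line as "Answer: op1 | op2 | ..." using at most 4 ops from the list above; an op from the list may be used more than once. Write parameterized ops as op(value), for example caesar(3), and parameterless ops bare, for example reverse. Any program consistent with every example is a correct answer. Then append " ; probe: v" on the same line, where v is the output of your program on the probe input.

reverse | caesar(17) | dedupe_adjacent ; probe: "urxajuakjpo"

Check, running the answer program on each example:
  "zfh" -> "hfz" -> "ywq" -> "ywq"
  "vfti" -> "itfv" -> "zkwm" -> "zkwm"
  "jlvdxeioo" -> "ooiexdvlj" -> "ffzvoumca" -> "fzvoumca"
  "kgrlxzsyx" -> "xyszxlrgk" -> "opjqocixb" -> "opjqocixb"
  probe: "xxystjdsjgad" -> "dagjsdjtsyxx" -> "urxajuakjpoo" -> "urxajuakjpo"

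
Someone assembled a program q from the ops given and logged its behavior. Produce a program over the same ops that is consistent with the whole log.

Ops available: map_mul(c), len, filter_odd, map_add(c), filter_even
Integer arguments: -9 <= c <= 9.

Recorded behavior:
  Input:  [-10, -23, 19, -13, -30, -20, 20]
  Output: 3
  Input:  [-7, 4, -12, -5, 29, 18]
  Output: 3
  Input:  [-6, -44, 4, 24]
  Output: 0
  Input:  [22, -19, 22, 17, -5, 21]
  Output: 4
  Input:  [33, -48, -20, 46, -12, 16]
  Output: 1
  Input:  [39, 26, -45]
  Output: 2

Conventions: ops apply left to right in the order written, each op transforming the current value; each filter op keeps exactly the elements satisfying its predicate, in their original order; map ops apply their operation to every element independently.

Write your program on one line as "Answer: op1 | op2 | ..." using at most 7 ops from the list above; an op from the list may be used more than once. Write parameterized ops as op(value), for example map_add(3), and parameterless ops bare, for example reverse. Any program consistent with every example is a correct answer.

filter_odd | map_add(2) | map_add(9) | map_add(-5) | map_add(-7) | len

Check, running the answer program on each example:
  [-10, -23, 19, -13, -30, -20, 20] -> [-23, 19, -13] -> [-21, 21, -11] -> [-12, 30, -2] -> [-17, 25, -7] -> [-24, 18, -14] -> 3
  [-7, 4, -12, -5, 29, 18] -> [-7, -5, 29] -> [-5, -3, 31] -> [4, 6, 40] -> [-1, 1, 35] -> [-8, -6, 28] -> 3
  [-6, -44, 4, 24] -> [] -> [] -> [] -> [] -> [] -> 0
  [22, -19, 22, 17, -5, 21] -> [-19, 17, -5, 21] -> [-17, 19, -3, 23] -> [-8, 28, 6, 32] -> [-13, 23, 1, 27] -> [-20, 16, -6, 20] -> 4
  [33, -48, -20, 46, -12, 16] -> [33] -> [35] -> [44] -> [39] -> [32] -> 1
  [39, 26, -45] -> [39, -45] -> [41, -43] -> [50, -34] -> [45, -39] -> [38, -46] -> 2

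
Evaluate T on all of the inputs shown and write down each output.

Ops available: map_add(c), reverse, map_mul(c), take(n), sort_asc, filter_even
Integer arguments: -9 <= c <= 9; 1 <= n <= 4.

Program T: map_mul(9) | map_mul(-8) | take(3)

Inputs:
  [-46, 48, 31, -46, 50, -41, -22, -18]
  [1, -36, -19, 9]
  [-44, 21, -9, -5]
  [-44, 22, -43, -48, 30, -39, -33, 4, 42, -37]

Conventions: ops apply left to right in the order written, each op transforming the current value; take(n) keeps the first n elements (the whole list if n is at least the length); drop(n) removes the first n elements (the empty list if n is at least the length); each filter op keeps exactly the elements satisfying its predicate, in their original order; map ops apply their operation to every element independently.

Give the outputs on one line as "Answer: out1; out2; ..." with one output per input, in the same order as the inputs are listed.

[3312, -3456, -2232]; [-72, 2592, 1368]; [3168, -1512, 648]; [3168, -1584, 3096]

Execution, op by op:
  [-46, 48, 31, -46, 50, -41, -22, -18] -> [-414, 432, 279, -414, 450, -369, -198, -162] -> [3312, -3456, -2232, 3312, -3600, 2952, 1584, 1296] -> [3312, -3456, -2232]
  [1, -36, -19, 9] -> [9, -324, -171, 81] -> [-72, 2592, 1368, -648] -> [-72, 2592, 1368]
  [-44, 21, -9, -5] -> [-396, 189, -81, -45] -> [3168, -1512, 648, 360] -> [3168, -1512, 648]
  [-44, 22, -43, -48, 30, -39, -33, 4, 42, -37] -> [-396, 198, -387, -432, 270, -351, -297, 36, 378, -333] -> [3168, -1584, 3096, 3456, -2160, 2808, 2376, -288, -3024, 2664] -> [3168, -1584, 3096]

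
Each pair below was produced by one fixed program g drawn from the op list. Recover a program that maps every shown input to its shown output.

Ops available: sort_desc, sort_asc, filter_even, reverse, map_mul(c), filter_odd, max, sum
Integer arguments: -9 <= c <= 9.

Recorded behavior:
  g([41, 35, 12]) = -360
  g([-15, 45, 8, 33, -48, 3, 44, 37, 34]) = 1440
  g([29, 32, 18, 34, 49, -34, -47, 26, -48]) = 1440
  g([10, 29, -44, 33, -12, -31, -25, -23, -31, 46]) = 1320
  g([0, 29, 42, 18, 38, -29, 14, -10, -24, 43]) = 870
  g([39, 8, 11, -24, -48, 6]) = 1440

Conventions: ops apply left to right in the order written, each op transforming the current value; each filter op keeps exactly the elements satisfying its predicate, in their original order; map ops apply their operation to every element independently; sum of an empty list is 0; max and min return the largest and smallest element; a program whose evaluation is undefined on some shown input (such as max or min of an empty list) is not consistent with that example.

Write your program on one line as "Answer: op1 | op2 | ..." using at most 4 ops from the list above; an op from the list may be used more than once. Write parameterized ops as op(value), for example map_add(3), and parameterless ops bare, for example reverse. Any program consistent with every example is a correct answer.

map_mul(5) | map_mul(-6) | reverse | max

Check, running the answer program on each example:
  [41, 35, 12] -> [205, 175, 60] -> [-1230, -1050, -360] -> [-360, -1050, -1230] -> -360
  [-15, 45, 8, 33, -48, 3, 44, 37, 34] -> [-75, 225, 40, 165, -240, 15, 220, 185, 170] -> [450, -1350, -240, -990, 1440, -90, -1320, -1110, -1020] -> [-1020, -1110, -1320, -90, 1440, -990, -240, -1350, 450] -> 1440
  [29, 32, 18, 34, 49, -34, -47, 26, -48] -> [145, 160, 90, 170, 245, -170, -235, 130, -240] -> [-870, -960, -540, -1020, -1470, 1020, 1410, -780, 1440] -> [1440, -780, 1410, 1020, -1470, -1020, -540, -960, -870] -> 1440
  [10, 29, -44, 33, -12, -31, -25, -23, -31, 46] -> [50, 145, -220, 165, -60, -155, -125, -115, -155, 230] -> [-300, -870, 1320, -990, 360, 930, 750, 690, 930, -1380] -> [-1380, 930, 690, 750, 930, 360, -990, 1320, -870, -300] -> 1320
  [0, 29, 42, 18, 38, -29, 14, -10, -24, 43] -> [0, 145, 210, 90, 190, -145, 70, -50, -120, 215] -> [0, -870, -1260, -540, -1140, 870, -420, 300, 720, -1290] -> [-1290, 720, 300, -420, 870, -1140, -540, -1260, -870, 0] -> 870
  [39, 8, 11, -24, -48, 6] -> [195, 40, 55, -120, -240, 30] -> [-1170, -240, -330, 720, 1440, -180] -> [-180, 1440, 720, -330, -240, -1170] -> 1440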